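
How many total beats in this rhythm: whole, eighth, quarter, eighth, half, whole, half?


Beat values:
  whole = 4 beats
  eighth = 0.5 beats
  quarter = 1 beat
  eighth = 0.5 beats
  half = 2 beats
  whole = 4 beats
  half = 2 beats
Sum = 4 + 0.5 + 1 + 0.5 + 2 + 4 + 2
= 14 beats


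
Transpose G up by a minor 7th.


Working:
minor 7th: 7 letter names, 10 semitones
Letter: G + 6 → F
Pitch: G + 10 semitones, spelled as an F → F
= F


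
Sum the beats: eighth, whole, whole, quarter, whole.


Step by step:
Beat values:
  eighth = 0.5 beats
  whole = 4 beats
  whole = 4 beats
  quarter = 1 beat
  whole = 4 beats
Sum = 0.5 + 4 + 4 + 1 + 4
= 13.5 beats


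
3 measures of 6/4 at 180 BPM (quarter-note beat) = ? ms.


Let's work it out.
Quarter-note beat duration = 60000 / 180 ms
Beats per measure (6/4) = 6
One measure = 6 × 60000 / 180 = 360000 / 180 ms
3 measures = 3 × 360000 / 180 = 1080000 / 180
= 6000.0 ms


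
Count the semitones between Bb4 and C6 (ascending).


Let's work it out.
Absolute semitone position = octave×12 + chromatic position
Bb4: 4×12 + 10 = 58
C6: 6×12 + 0 = 72
Difference = 72 - 58 = 14
= 14 semitones


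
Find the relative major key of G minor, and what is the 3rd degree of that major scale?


Step by step:
The relative major shares the key signature and is a minor 3rd above the minor tonic
A minor 3rd above G is Bb
→ relative major of G minor is Bb major
Bb major scale: Bb C D Eb F G A
= Bb major; 3rd degree = D


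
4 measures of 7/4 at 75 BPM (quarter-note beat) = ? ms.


Working:
Quarter-note beat duration = 60000 / 75 ms
Beats per measure (7/4) = 7
One measure = 7 × 60000 / 75 = 420000 / 75 ms
4 measures = 4 × 420000 / 75 = 1680000 / 75
= 22400.0 ms


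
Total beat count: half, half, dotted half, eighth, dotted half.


Beat values:
  half = 2 beats
  half = 2 beats
  dotted half = 3 beats
  eighth = 0.5 beats
  dotted half = 3 beats
Sum = 2 + 2 + 3 + 0.5 + 3
= 10.5 beats


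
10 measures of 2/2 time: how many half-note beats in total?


Let's work it out.
Time signature 2/2: the bottom number 2 means the half note gets one count
The top number 2 means 2 half-note beats per measure
Total = 2 × 10 measures
= 20 half-note beats


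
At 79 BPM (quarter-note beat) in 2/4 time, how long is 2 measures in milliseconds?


Solution.
Quarter-note beat duration = 60000 / 79 ms
Beats per measure (2/4) = 2
One measure = 2 × 60000 / 79 = 120000 / 79 ms
2 measures = 2 × 120000 / 79 = 240000 / 79
= 3038.0 ms


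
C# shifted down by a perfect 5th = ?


Solution.
perfect 5th: 5 letter names, 7 semitones
Letter: C - 4 → F
Pitch: C# - 7 semitones, spelled as an F → F#
= F#


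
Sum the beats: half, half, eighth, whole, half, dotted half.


Beat values:
  half = 2 beats
  half = 2 beats
  eighth = 0.5 beats
  whole = 4 beats
  half = 2 beats
  dotted half = 3 beats
Sum = 2 + 2 + 0.5 + 4 + 2 + 3
= 13.5 beats


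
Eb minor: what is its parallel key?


Working:
Parallel keys share the same tonic but differ in mode
Eb minor → parallel is Eb major
= Eb major


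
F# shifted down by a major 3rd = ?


Working:
major 3rd: 3 letter names, 4 semitones
Letter: F - 2 → D
Pitch: F# - 4 semitones, spelled as a D → D
= D


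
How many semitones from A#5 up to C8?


Absolute semitone position = octave×12 + chromatic position
A#5: 5×12 + 10 = 70
C8: 8×12 + 0 = 96
Difference = 96 - 70 = 26
= 26 semitones


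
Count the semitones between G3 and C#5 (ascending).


Step by step:
Absolute semitone position = octave×12 + chromatic position
G3: 3×12 + 7 = 43
C#5: 5×12 + 1 = 61
Difference = 61 - 43 = 18
= 18 semitones


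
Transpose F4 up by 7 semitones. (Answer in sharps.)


F4: chromatic position 5 in octave 4 → absolute = 4×12 + 5 = 53
Transpose up 7: 53 + 7 = 60
60 = 5×12 + 0 → C in octave 5
Result = C5


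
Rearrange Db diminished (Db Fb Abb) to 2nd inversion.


Root position: Db Fb Abb
2nd inversion: move root and 3rd up an octave
Bass note: Abb
Notes (bottom to top) = Abb Db Fb


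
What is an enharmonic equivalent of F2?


Enharmonic notes sound the same pitch but are spelled with different letter names
F and Gbb name the same pitch class
= Gbb2


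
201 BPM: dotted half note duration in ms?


One quarter-note beat = 60000 / BPM = 60000 / 201 ms
Dotted half note = 3 × quarter note
Duration = 3 × 60000 / 201 = 180000 / 201
= 895.5 ms


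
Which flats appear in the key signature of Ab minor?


Flat minor keys: A(0), D(1), G(2), C(3), F(4), Bb(5), Eb(6), Ab(7)
Ab minor has 7 flats
Order of flats: Bb Eb Ab Db Gb Cb Fb → first 7: Bb, Eb, Ab, Db, Gb, Cb, Fb
= Bb, Eb, Ab, Db, Gb, Cb, Fb


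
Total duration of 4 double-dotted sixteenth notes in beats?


Base sixteenth note = 1/4 beats
Dot 1 adds half the previous value: +1/8
Dot 2 adds half the previous value: +1/16
One double-dotted sixteenth = 1/4 + 1/8 + 1/16 = 7/16
4 of them = 4 × 7/16 = 7/4
= 7/4 beats


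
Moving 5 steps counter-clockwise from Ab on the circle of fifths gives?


Working:
Each counter-clockwise step moves down a perfect 5th (= up a perfect 4th)
From Ab: Ab → Db → F#/Gb → B → E → A
= A


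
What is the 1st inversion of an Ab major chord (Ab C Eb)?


Let's work it out.
Root position: Ab C Eb
1st inversion: move root up an octave
Bass note: C
Notes (bottom to top) = C Eb Ab


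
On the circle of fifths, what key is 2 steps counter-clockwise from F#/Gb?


Solution.
Each counter-clockwise step moves down a perfect 5th (= up a perfect 4th)
From F#/Gb: F#/Gb → B → E
= E


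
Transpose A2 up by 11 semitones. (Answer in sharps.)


Let's work it out.
A2: chromatic position 9 in octave 2 → absolute = 2×12 + 9 = 33
Transpose up 11: 33 + 11 = 44
44 = 3×12 + 8 → G# in octave 3
Result = G#3


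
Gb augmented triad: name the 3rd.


Augmented triad = root + major 3rd (4 semitones) + augmented 5th (8 semitones)
A triad on Gb stacks thirds, so the chord tones use letter names G-B-D
Root: Gb
Major 3rd above Gb: Bb
Augmented 5th above Gb: D
The 3rd = Bb


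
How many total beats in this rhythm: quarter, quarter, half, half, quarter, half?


Reasoning:
Beat values:
  quarter = 1 beat
  quarter = 1 beat
  half = 2 beats
  half = 2 beats
  quarter = 1 beat
  half = 2 beats
Sum = 1 + 1 + 2 + 2 + 1 + 2
= 9 beats


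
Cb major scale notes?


Major scale pattern: W-W-H-W-W-W-H (2-2-1-2-2-2-1 semitones)
Starting from Cb:
  Cb + 2 semitones → Db
  Db + 2 semitones → Eb
  Eb + 1 semitone → Fb
  Fb + 2 semitones → Gb
  Gb + 2 semitones → Ab
  Ab + 2 semitones → Bb
  Bb + 1 semitone → Cb
Scale = Cb Db Eb Fb Gb Ab Bb


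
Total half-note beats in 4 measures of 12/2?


Let's work it out.
Time signature 12/2: the bottom number 2 means the half note gets one count
The top number 12 means 12 half-note beats per measure
Total = 12 × 4 measures
= 48 half-note beats


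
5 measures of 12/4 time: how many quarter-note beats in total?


Reasoning:
Time signature 12/4: the bottom number 4 means the quarter note gets one count
The top number 12 means 12 quarter-note beats per measure
Total = 12 × 5 measures
= 60 quarter-note beats


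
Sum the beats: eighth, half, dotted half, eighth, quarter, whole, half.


Beat values:
  eighth = 0.5 beats
  half = 2 beats
  dotted half = 3 beats
  eighth = 0.5 beats
  quarter = 1 beat
  whole = 4 beats
  half = 2 beats
Sum = 0.5 + 2 + 3 + 0.5 + 1 + 4 + 2
= 13 beats


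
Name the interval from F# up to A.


Reasoning:
Letter names: F → A spans 3 letter names → a 3rd
Semitones: F# → A = 3 half-steps
A 3rd of 3 semitones is a minor 3rd
= minor 3rd


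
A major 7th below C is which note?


A 7th spans 7 letter names, so from C we land on D
A major 7th = 11 semitones below C
Spell D at that pitch: Db
= Db


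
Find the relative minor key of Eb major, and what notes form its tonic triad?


Solution.
The relative minor shares the major's key signature and starts on its 6th degree
6th degree = a major 6th above the tonic; a major 6th above Eb is C
→ relative minor of Eb major is C minor
Tonic triad of C minor = root + minor 3rd + perfect 5th = C Eb G
= C minor; triad = C Eb G


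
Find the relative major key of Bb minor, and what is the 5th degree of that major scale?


Solution.
The relative major shares the key signature and is a minor 3rd above the minor tonic
A minor 3rd above Bb is Db
→ relative major of Bb minor is Db major
Db major scale: Db Eb F Gb Ab Bb C
= Db major; 5th degree = Ab


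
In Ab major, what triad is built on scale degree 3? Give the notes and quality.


Reasoning:
Ab major scale: Ab Bb C Db Eb F G
Diatonic triad on degree 3 stacks scale notes 3, 5, 7: C Eb G
C→Eb = 3 semitones; C→G = 7 semitones → minor triad
= C Eb G (minor)


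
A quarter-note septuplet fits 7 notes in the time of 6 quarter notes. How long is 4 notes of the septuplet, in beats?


Reasoning:
Septuplet: 7 notes occupy the space of 6 quarter notes
Space = 6 × 1 = 6 beats
Each septuplet note = 6 / 7 = 6/7 beats
4 notes = 4 × 6/7 = 24/7
= 24/7 beats


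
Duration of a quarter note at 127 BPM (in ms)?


One quarter-note beat = 60000 / BPM = 60000 / 127 ms
Duration = 60000 / 127
= 472.4 ms


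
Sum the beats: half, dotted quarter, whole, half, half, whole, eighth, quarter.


Reasoning:
Beat values:
  half = 2 beats
  dotted quarter = 1.5 beats
  whole = 4 beats
  half = 2 beats
  half = 2 beats
  whole = 4 beats
  eighth = 0.5 beats
  quarter = 1 beat
Sum = 2 + 1.5 + 4 + 2 + 2 + 4 + 0.5 + 1
= 17 beats


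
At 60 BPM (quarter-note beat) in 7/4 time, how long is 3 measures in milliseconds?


Quarter-note beat duration = 60000 / 60 ms
Beats per measure (7/4) = 7
One measure = 7 × 60000 / 60 = 420000 / 60 ms
3 measures = 3 × 420000 / 60 = 1260000 / 60
= 21000.0 ms


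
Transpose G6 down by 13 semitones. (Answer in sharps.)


G6: chromatic position 7 in octave 6 → absolute = 6×12 + 7 = 79
Transpose down 13: 79 - 13 = 66
66 = 5×12 + 6 → F# in octave 5
Result = F#5


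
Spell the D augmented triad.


Augmented triad = root + major 3rd (4 semitones) + augmented 5th (8 semitones)
A triad on D stacks thirds, so the chord tones use letter names D-F-A
Root: D
Major 3rd above D: F#
Augmented 5th above D: A#
Chord = D F# A#


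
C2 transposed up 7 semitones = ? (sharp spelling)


Let's work it out.
C2: chromatic position 0 in octave 2 → absolute = 2×12 + 0 = 24
Transpose up 7: 24 + 7 = 31
31 = 2×12 + 7 → G in octave 2
Result = G2


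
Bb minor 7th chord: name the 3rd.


Step by step:
Minor 7th chord = root + minor 3rd + perfect 5th + minor 7th
Seventh chords stack in thirds, so the letter names are B-D-F-A
Root: Bb
Minor 3rd above Bb: Db
Perfect 5th above Bb: F
Minor 7th above Bb: Ab
The 3rd = Db


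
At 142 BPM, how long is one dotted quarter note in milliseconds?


Step by step:
One quarter-note beat = 60000 / BPM = 60000 / 142 ms
Dotted quarter note = 3/2 × quarter note
Duration = 3/2 × 60000 / 142 = 90000 / 142
= 633.8 ms


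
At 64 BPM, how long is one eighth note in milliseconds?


Solution.
One quarter-note beat = 60000 / BPM = 60000 / 64 ms
Eighth note = 1/2 × quarter note
Duration = 1/2 × 60000 / 64 = 30000 / 64
= 468.8 ms


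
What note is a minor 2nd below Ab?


A 2nd spans 2 letter names, so from A we land on G
A minor 2nd = 1 semitone below Ab
Spell G at that pitch: G
= G


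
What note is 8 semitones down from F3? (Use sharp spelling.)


Step by step:
F3: chromatic position 5 in octave 3 → absolute = 3×12 + 5 = 41
Transpose down 8: 41 - 8 = 33
33 = 2×12 + 9 → A in octave 2
Result = A2


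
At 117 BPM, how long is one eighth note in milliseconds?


Step by step:
One quarter-note beat = 60000 / BPM = 60000 / 117 ms
Eighth note = 1/2 × quarter note
Duration = 1/2 × 60000 / 117 = 30000 / 117
= 256.4 ms


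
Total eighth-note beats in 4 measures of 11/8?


Reasoning:
Time signature 11/8: the bottom number 8 means the eighth note gets one count
The top number 11 means 11 eighth-note beats per measure
Total = 11 × 4 measures
= 44 eighth-note beats


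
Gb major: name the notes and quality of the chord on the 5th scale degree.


Let's work it out.
Gb major scale: Gb Ab Bb Cb Db Eb F
Diatonic triad on degree 5 stacks scale notes 5, 7, 2: Db F Ab
Db→F = 4 semitones; Db→Ab = 7 semitones → major triad
= Db F Ab (major)


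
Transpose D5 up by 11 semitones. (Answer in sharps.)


Let's work it out.
D5: chromatic position 2 in octave 5 → absolute = 5×12 + 2 = 62
Transpose up 11: 62 + 11 = 73
73 = 6×12 + 1 → C# in octave 6
Result = C#6


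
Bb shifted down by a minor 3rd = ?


Reasoning:
minor 3rd: 3 letter names, 3 semitones
Letter: B - 2 → G
Pitch: Bb - 3 semitones, spelled as a G → G
= G


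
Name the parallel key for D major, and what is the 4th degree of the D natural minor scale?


Let's work it out.
Parallel keys share the same tonic but differ in mode
D major → parallel is D minor
D natural minor scale: D E F G A Bb C
= D minor; 4th degree = G


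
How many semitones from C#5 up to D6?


Reasoning:
Absolute semitone position = octave×12 + chromatic position
C#5: 5×12 + 1 = 61
D6: 6×12 + 2 = 74
Difference = 74 - 61 = 13
= 13 semitones


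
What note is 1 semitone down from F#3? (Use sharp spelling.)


F#3: chromatic position 6 in octave 3 → absolute = 3×12 + 6 = 42
Transpose down 1: 42 - 1 = 41
41 = 3×12 + 5 → F in octave 3
Result = F3


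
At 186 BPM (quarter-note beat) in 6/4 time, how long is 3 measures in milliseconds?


Solution.
Quarter-note beat duration = 60000 / 186 ms
Beats per measure (6/4) = 6
One measure = 6 × 60000 / 186 = 360000 / 186 ms
3 measures = 3 × 360000 / 186 = 1080000 / 186
= 5806.5 ms


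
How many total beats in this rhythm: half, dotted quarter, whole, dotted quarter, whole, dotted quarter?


Beat values:
  half = 2 beats
  dotted quarter = 1.5 beats
  whole = 4 beats
  dotted quarter = 1.5 beats
  whole = 4 beats
  dotted quarter = 1.5 beats
Sum = 2 + 1.5 + 4 + 1.5 + 4 + 1.5
= 14.5 beats


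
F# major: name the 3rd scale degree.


Let's work it out.
Major scale pattern: W-W-H-W-W-W-H (2-2-1-2-2-2-1 semitones)
Starting from F#:
  F# + 2 semitones → G#
  G# + 2 semitones → A#
  A# + 1 semitone → B
  B + 2 semitones → C#
  C# + 2 semitones → D#
  D# + 2 semitones → E#
  E# + 1 semitone → F#
Scale: F# G# A# B C# D# E#
Degree 3 = A#


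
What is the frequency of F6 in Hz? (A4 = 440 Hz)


Working:
f = 440 × 2^(n/12) where n = semitones from A4
F6: 20 semitones from A4
f = 440 × 2^(20/12)
f = 1396.91 Hz


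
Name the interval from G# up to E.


Step by step:
Letter names: G → E spans 6 letter names → a 6th
Semitones: G# → E = 8 half-steps
A 6th of 8 semitones is a minor 6th
= minor 6th


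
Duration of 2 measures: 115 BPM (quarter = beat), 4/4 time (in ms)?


Reasoning:
Quarter-note beat duration = 60000 / 115 ms
Beats per measure (4/4) = 4
One measure = 4 × 60000 / 115 = 240000 / 115 ms
2 measures = 2 × 240000 / 115 = 480000 / 115
= 4173.9 ms


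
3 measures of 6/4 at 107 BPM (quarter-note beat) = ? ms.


Reasoning:
Quarter-note beat duration = 60000 / 107 ms
Beats per measure (6/4) = 6
One measure = 6 × 60000 / 107 = 360000 / 107 ms
3 measures = 3 × 360000 / 107 = 1080000 / 107
= 10093.5 ms


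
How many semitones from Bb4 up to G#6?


Step by step:
Absolute semitone position = octave×12 + chromatic position
Bb4: 4×12 + 10 = 58
G#6: 6×12 + 8 = 80
Difference = 80 - 58 = 22
= 22 semitones


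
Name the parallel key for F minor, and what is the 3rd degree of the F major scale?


Let's work it out.
Parallel keys share the same tonic but differ in mode
F minor → parallel is F major
F major scale: F G A Bb C D E
= F major; 3rd degree = A


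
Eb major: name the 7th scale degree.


Reasoning:
Major scale pattern: W-W-H-W-W-W-H (2-2-1-2-2-2-1 semitones)
Starting from Eb:
  Eb + 2 semitones → F
  F + 2 semitones → G
  G + 1 semitone → Ab
  Ab + 2 semitones → Bb
  Bb + 2 semitones → C
  C + 2 semitones → D
  D + 1 semitone → Eb
Scale: Eb F G Ab Bb C D
Degree 7 = D


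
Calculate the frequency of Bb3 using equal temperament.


f = 440 × 2^(n/12) where n = semitones from A4
Bb3: -11 semitones from A4
f = 440 × 2^(-11/12)
f = 233.08 Hz


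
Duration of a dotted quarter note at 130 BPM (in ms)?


One quarter-note beat = 60000 / BPM = 60000 / 130 ms
Dotted quarter note = 3/2 × quarter note
Duration = 3/2 × 60000 / 130 = 90000 / 130
= 692.3 ms


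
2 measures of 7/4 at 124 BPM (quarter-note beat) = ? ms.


Step by step:
Quarter-note beat duration = 60000 / 124 ms
Beats per measure (7/4) = 7
One measure = 7 × 60000 / 124 = 420000 / 124 ms
2 measures = 2 × 420000 / 124 = 840000 / 124
= 6774.2 ms


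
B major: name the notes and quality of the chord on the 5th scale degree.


Reasoning:
B major scale: B C# D# E F# G# A#
Diatonic triad on degree 5 stacks scale notes 5, 7, 2: F# A# C#
F#→A# = 4 semitones; F#→C# = 7 semitones → major triad
= F# A# C# (major)


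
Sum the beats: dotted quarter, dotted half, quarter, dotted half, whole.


Working:
Beat values:
  dotted quarter = 1.5 beats
  dotted half = 3 beats
  quarter = 1 beat
  dotted half = 3 beats
  whole = 4 beats
Sum = 1.5 + 3 + 1 + 3 + 4
= 12.5 beats


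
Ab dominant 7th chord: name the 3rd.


Step by step:
Dominant 7th chord = root + major 3rd + perfect 5th + minor 7th
Seventh chords stack in thirds, so the letter names are A-C-E-G
Root: Ab
Major 3rd above Ab: C
Perfect 5th above Ab: Eb
Minor 7th above Ab: Gb
The 3rd = C


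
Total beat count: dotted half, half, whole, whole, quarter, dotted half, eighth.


Beat values:
  dotted half = 3 beats
  half = 2 beats
  whole = 4 beats
  whole = 4 beats
  quarter = 1 beat
  dotted half = 3 beats
  eighth = 0.5 beats
Sum = 3 + 2 + 4 + 4 + 1 + 3 + 0.5
= 17.5 beats


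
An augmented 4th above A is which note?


Reasoning:
A 4th spans 4 letter names, so from A we land on D
An augmented 4th = 6 semitones above A
Spell D at that pitch: D#
= D#


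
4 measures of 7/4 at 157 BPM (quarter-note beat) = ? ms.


Solution.
Quarter-note beat duration = 60000 / 157 ms
Beats per measure (7/4) = 7
One measure = 7 × 60000 / 157 = 420000 / 157 ms
4 measures = 4 × 420000 / 157 = 1680000 / 157
= 10700.6 ms


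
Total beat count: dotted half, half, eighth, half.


Solution.
Beat values:
  dotted half = 3 beats
  half = 2 beats
  eighth = 0.5 beats
  half = 2 beats
Sum = 3 + 2 + 0.5 + 2
= 7.5 beats


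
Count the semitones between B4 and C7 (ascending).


Solution.
Absolute semitone position = octave×12 + chromatic position
B4: 4×12 + 11 = 59
C7: 7×12 + 0 = 84
Difference = 84 - 59 = 25
= 25 semitones


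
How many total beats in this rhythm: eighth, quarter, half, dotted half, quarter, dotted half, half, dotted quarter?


Let's work it out.
Beat values:
  eighth = 0.5 beats
  quarter = 1 beat
  half = 2 beats
  dotted half = 3 beats
  quarter = 1 beat
  dotted half = 3 beats
  half = 2 beats
  dotted quarter = 1.5 beats
Sum = 0.5 + 1 + 2 + 3 + 1 + 3 + 2 + 1.5
= 14 beats


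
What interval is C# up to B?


Solution.
Letter names: C → B spans 7 letter names → a 7th
Semitones: C# → B = 10 half-steps
A 7th of 10 semitones is a minor 7th
= minor 7th


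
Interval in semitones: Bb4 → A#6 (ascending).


Solution.
Absolute semitone position = octave×12 + chromatic position
Bb4: 4×12 + 10 = 58
A#6: 6×12 + 10 = 82
Difference = 82 - 58 = 24
= 24 semitones


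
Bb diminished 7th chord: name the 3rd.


Diminished 7th chord = root + minor 3rd + diminished 5th + diminished 7th
Seventh chords stack in thirds, so the letter names are B-D-F-A
Root: Bb
Minor 3rd above Bb: Db
Diminished 5th above Bb: Fb
Diminished 7th above Bb: Abb
The 3rd = Db


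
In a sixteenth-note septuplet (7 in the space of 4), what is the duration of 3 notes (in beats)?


Solution.
Septuplet: 7 notes occupy the space of 4 sixteenth notes
Space = 4 × 1/4 = 1 beat
Each septuplet note = 1 / 7 = 1/7 beats
3 notes = 3 × 1/7 = 3/7
= 3/7 beats


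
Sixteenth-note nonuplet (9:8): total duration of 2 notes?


Step by step:
Nonuplet: 9 notes occupy the space of 8 sixteenth notes
Space = 8 × 1/4 = 2 beats
Each nonuplet note = 2 / 9 = 2/9 beats
2 notes = 2 × 2/9 = 4/9
= 4/9 beats


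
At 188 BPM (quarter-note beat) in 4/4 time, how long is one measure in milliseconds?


Step by step:
Quarter-note beat duration = 60000 / 188 ms
Beats per measure (4/4) = 4
One measure = 4 × 60000 / 188 = 240000 / 188 ms
= 1276.6 ms


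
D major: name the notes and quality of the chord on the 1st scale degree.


D major scale: D E F# G A B C#
Diatonic triad on degree 1 stacks scale notes 1, 3, 5: D F# A
D→F# = 4 semitones; D→A = 7 semitones → major triad
= D F# A (major)


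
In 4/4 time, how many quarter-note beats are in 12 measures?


Reasoning:
Time signature 4/4: the bottom number 4 means the quarter note gets one count
The top number 4 means 4 quarter-note beats per measure
Total = 4 × 12 measures
= 48 quarter-note beats


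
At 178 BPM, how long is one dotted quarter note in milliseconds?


One quarter-note beat = 60000 / BPM = 60000 / 178 ms
Dotted quarter note = 3/2 × quarter note
Duration = 3/2 × 60000 / 178 = 90000 / 178
= 505.6 ms


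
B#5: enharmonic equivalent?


Enharmonic notes sound the same pitch but are spelled with different letter names
B# and C name the same pitch class
Octave numbers change at C, so B#5 = C6
= C6


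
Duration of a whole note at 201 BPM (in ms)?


One quarter-note beat = 60000 / BPM = 60000 / 201 ms
Whole note = 4 × quarter note
Duration = 4 × 60000 / 201 = 240000 / 201
= 1194.0 ms


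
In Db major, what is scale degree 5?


Step by step:
Major scale pattern: W-W-H-W-W-W-H (2-2-1-2-2-2-1 semitones)
Starting from Db:
  Db + 2 semitones → Eb
  Eb + 2 semitones → F
  F + 1 semitone → Gb
  Gb + 2 semitones → Ab
  Ab + 2 semitones → Bb
  Bb + 2 semitones → C
  C + 1 semitone → Db
Scale: Db Eb F Gb Ab Bb C
Degree 5 = Ab


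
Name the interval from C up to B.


Let's work it out.
Letter names: C → B spans 7 letter names → a 7th
Semitones: C → B = 11 half-steps
A 7th of 11 semitones is a major 7th
= major 7th


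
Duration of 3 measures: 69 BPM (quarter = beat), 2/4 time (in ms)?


Reasoning:
Quarter-note beat duration = 60000 / 69 ms
Beats per measure (2/4) = 2
One measure = 2 × 60000 / 69 = 120000 / 69 ms
3 measures = 3 × 120000 / 69 = 360000 / 69
= 5217.4 ms


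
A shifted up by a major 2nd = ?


Solution.
major 2nd: 2 letter names, 2 semitones
Letter: A + 1 → B
Pitch: A + 2 semitones, spelled as a B → B
= B


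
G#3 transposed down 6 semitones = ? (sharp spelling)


Working:
G#3: chromatic position 8 in octave 3 → absolute = 3×12 + 8 = 44
Transpose down 6: 44 - 6 = 38
38 = 3×12 + 2 → D in octave 3
Result = D3


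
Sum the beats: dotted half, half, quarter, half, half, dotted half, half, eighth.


Working:
Beat values:
  dotted half = 3 beats
  half = 2 beats
  quarter = 1 beat
  half = 2 beats
  half = 2 beats
  dotted half = 3 beats
  half = 2 beats
  eighth = 0.5 beats
Sum = 3 + 2 + 1 + 2 + 2 + 3 + 2 + 0.5
= 15.5 beats


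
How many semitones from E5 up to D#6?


Solution.
Absolute semitone position = octave×12 + chromatic position
E5: 5×12 + 4 = 64
D#6: 6×12 + 3 = 75
Difference = 75 - 64 = 11
= 11 semitones


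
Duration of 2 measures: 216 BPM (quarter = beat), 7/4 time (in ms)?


Reasoning:
Quarter-note beat duration = 60000 / 216 ms
Beats per measure (7/4) = 7
One measure = 7 × 60000 / 216 = 420000 / 216 ms
2 measures = 2 × 420000 / 216 = 840000 / 216
= 3888.9 ms


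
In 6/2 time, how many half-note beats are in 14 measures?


Let's work it out.
Time signature 6/2: the bottom number 2 means the half note gets one count
The top number 6 means 6 half-note beats per measure
Total = 6 × 14 measures
= 84 half-note beats


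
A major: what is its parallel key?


Parallel keys share the same tonic but differ in mode
A major → parallel is A minor
= A minor


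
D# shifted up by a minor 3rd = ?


Solution.
minor 3rd: 3 letter names, 3 semitones
Letter: D + 2 → F
Pitch: D# + 3 semitones, spelled as an F → F#
= F#


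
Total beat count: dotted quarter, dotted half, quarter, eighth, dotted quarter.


Beat values:
  dotted quarter = 1.5 beats
  dotted half = 3 beats
  quarter = 1 beat
  eighth = 0.5 beats
  dotted quarter = 1.5 beats
Sum = 1.5 + 3 + 1 + 0.5 + 1.5
= 7.5 beats


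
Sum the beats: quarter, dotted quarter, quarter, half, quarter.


Let's work it out.
Beat values:
  quarter = 1 beat
  dotted quarter = 1.5 beats
  quarter = 1 beat
  half = 2 beats
  quarter = 1 beat
Sum = 1 + 1.5 + 1 + 2 + 1
= 6.5 beats


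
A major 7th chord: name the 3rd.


Major 7th chord = root + major 3rd + perfect 5th + major 7th
Seventh chords stack in thirds, so the letter names are A-C-E-G
Root: A
Major 3rd above A: C#
Perfect 5th above A: E
Major 7th above A: G#
The 3rd = C#


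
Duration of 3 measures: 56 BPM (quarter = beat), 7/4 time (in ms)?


Solution.
Quarter-note beat duration = 60000 / 56 ms
Beats per measure (7/4) = 7
One measure = 7 × 60000 / 56 = 420000 / 56 ms
3 measures = 3 × 420000 / 56 = 1260000 / 56
= 22500.0 ms


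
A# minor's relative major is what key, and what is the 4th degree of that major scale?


Solution.
The relative major shares the key signature and is a minor 3rd above the minor tonic
A minor 3rd above A# is C#
→ relative major of A# minor is C# major
C# major scale: C# D# E# F# G# A# B#
= C# major; 4th degree = F#


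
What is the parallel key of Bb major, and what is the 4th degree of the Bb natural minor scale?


Reasoning:
Parallel keys share the same tonic but differ in mode
Bb major → parallel is Bb minor
Bb natural minor scale: Bb C Db Eb F Gb Ab
= Bb minor; 4th degree = Eb


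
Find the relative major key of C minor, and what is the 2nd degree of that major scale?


Reasoning:
The relative major shares the key signature and is a minor 3rd above the minor tonic
A minor 3rd above C is Eb
→ relative major of C minor is Eb major
Eb major scale: Eb F G Ab Bb C D
= Eb major; 2nd degree = F


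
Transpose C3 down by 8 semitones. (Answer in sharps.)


C3: chromatic position 0 in octave 3 → absolute = 3×12 + 0 = 36
Transpose down 8: 36 - 8 = 28
28 = 2×12 + 4 → E in octave 2
Result = E2


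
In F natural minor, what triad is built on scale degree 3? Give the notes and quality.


Let's work it out.
F natural minor scale: F G Ab Bb C Db Eb
Diatonic triad on degree 3 stacks scale notes 3, 5, 7: Ab C Eb
Ab→C = 4 semitones; Ab→Eb = 7 semitones → major triad
= Ab C Eb (major)


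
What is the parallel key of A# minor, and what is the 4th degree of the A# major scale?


Step by step:
Parallel keys share the same tonic but differ in mode
A# minor → parallel is A# major
A# major scale: A# B# C## D# E# F## G##
= A# major; 4th degree = D#


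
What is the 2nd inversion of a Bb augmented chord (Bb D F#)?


Reasoning:
Root position: Bb D F#
2nd inversion: move root and 3rd up an octave
Bass note: F#
Notes (bottom to top) = F# Bb D


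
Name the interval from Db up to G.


Solution.
Letter names: D → G spans 4 letter names → a 4th
Semitones: Db → G = 6 half-steps
A 4th of 6 semitones is an augmented 4th
= augmented 4th


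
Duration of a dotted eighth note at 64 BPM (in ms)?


Solution.
One quarter-note beat = 60000 / BPM = 60000 / 64 ms
Dotted eighth note = 3/4 × quarter note
Duration = 3/4 × 60000 / 64 = 45000 / 64
= 703.1 ms


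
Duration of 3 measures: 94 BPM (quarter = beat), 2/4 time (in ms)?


Reasoning:
Quarter-note beat duration = 60000 / 94 ms
Beats per measure (2/4) = 2
One measure = 2 × 60000 / 94 = 120000 / 94 ms
3 measures = 3 × 120000 / 94 = 360000 / 94
= 3829.8 ms


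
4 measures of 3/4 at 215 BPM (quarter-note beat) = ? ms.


Step by step:
Quarter-note beat duration = 60000 / 215 ms
Beats per measure (3/4) = 3
One measure = 3 × 60000 / 215 = 180000 / 215 ms
4 measures = 4 × 180000 / 215 = 720000 / 215
= 3348.8 ms


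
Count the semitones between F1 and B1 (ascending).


Step by step:
Absolute semitone position = octave×12 + chromatic position
F1: 1×12 + 5 = 17
B1: 1×12 + 11 = 23
Difference = 23 - 17 = 6
= 6 semitones


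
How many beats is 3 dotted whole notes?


Base whole note = 4 beats
Dot 1 adds half the previous value: +2
One dotted whole = 4 + 2 = 6
3 of them = 3 × 6 = 18
= 18 beats


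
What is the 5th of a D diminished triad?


Step by step:
Diminished triad = root + minor 3rd (3 semitones) + diminished 5th (6 semitones)
A triad on D stacks thirds, so the chord tones use letter names D-F-A
Root: D
Minor 3rd above D: F
Diminished 5th above D: Ab
The 5th = Ab


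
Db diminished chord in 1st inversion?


Working:
Root position: Db Fb Abb
1st inversion: move root up an octave
Bass note: Fb
Notes (bottom to top) = Fb Abb Db


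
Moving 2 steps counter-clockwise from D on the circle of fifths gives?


Working:
Each counter-clockwise step moves down a perfect 5th (= up a perfect 4th)
From D: D → G → C
= C


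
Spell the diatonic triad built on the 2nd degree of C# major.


Reasoning:
C# major scale: C# D# E# F# G# A# B#
Diatonic triad on degree 2 stacks scale notes 2, 4, 6: D# F# A#
D#→F# = 3 semitones; D#→A# = 7 semitones → minor triad
= D# F# A# (minor)


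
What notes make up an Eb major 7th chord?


Step by step:
Major 7th chord = root + major 3rd + perfect 5th + major 7th
Seventh chords stack in thirds, so the letter names are E-G-B-D
Root: Eb
Major 3rd above Eb: G
Perfect 5th above Eb: Bb
Major 7th above Eb: D
Chord = Eb G Bb D


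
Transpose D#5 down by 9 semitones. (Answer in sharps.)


D#5: chromatic position 3 in octave 5 → absolute = 5×12 + 3 = 63
Transpose down 9: 63 - 9 = 54
54 = 4×12 + 6 → F# in octave 4
Result = F#4


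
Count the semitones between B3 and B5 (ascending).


Absolute semitone position = octave×12 + chromatic position
B3: 3×12 + 11 = 47
B5: 5×12 + 11 = 71
Difference = 71 - 47 = 24
= 24 semitones


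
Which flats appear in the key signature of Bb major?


Working:
Flat major keys: C(0), F(1), Bb(2), Eb(3), Ab(4), Db(5), Gb(6), Cb(7)
Bb major has 2 flats
Order of flats: Bb Eb Ab Db Gb Cb Fb → first 2: Bb, Eb
= Bb, Eb


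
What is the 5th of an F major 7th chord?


Working:
Major 7th chord = root + major 3rd + perfect 5th + major 7th
Seventh chords stack in thirds, so the letter names are F-A-C-E
Root: F
Major 3rd above F: A
Perfect 5th above F: C
Major 7th above F: E
The 5th = C


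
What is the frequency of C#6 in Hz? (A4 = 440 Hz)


Let's work it out.
f = 440 × 2^(n/12) where n = semitones from A4
C#6: 16 semitones from A4
f = 440 × 2^(16/12)
f = 1108.73 Hz


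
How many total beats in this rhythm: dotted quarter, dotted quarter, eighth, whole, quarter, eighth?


Let's work it out.
Beat values:
  dotted quarter = 1.5 beats
  dotted quarter = 1.5 beats
  eighth = 0.5 beats
  whole = 4 beats
  quarter = 1 beat
  eighth = 0.5 beats
Sum = 1.5 + 1.5 + 0.5 + 4 + 1 + 0.5
= 9 beats


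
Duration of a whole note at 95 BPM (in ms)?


Reasoning:
One quarter-note beat = 60000 / BPM = 60000 / 95 ms
Whole note = 4 × quarter note
Duration = 4 × 60000 / 95 = 240000 / 95
= 2526.3 ms


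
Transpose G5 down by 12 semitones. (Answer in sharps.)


Solution.
G5: chromatic position 7 in octave 5 → absolute = 5×12 + 7 = 67
Transpose down 12: 67 - 12 = 55
55 = 4×12 + 7 → G in octave 4
Result = G4


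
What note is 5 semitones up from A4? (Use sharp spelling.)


Working:
A4: chromatic position 9 in octave 4 → absolute = 4×12 + 9 = 57
Transpose up 5: 57 + 5 = 62
62 = 5×12 + 2 → D in octave 5
Result = D5


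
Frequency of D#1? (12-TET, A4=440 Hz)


Let's work it out.
f = 440 × 2^(n/12) where n = semitones from A4
D#1: -42 semitones from A4
f = 440 × 2^(-42/12)
f = 38.89 Hz


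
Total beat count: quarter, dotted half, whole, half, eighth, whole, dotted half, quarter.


Beat values:
  quarter = 1 beat
  dotted half = 3 beats
  whole = 4 beats
  half = 2 beats
  eighth = 0.5 beats
  whole = 4 beats
  dotted half = 3 beats
  quarter = 1 beat
Sum = 1 + 3 + 4 + 2 + 0.5 + 4 + 3 + 1
= 18.5 beats


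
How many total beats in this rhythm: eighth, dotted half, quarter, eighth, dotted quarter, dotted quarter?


Beat values:
  eighth = 0.5 beats
  dotted half = 3 beats
  quarter = 1 beat
  eighth = 0.5 beats
  dotted quarter = 1.5 beats
  dotted quarter = 1.5 beats
Sum = 0.5 + 3 + 1 + 0.5 + 1.5 + 1.5
= 8 beats


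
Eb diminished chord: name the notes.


Let's work it out.
Diminished triad = root + minor 3rd (3 semitones) + diminished 5th (6 semitones)
A triad on Eb stacks thirds, so the chord tones use letter names E-G-B
Root: Eb
Minor 3rd above Eb: Gb
Diminished 5th above Eb: Bbb
Chord = Eb Gb Bbb


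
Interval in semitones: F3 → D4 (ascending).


Solution.
Absolute semitone position = octave×12 + chromatic position
F3: 3×12 + 5 = 41
D4: 4×12 + 2 = 50
Difference = 50 - 41 = 9
= 9 semitones


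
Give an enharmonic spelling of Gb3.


Step by step:
Enharmonic notes sound the same pitch but are spelled with different letter names
Gb and F# name the same pitch class
= F#3


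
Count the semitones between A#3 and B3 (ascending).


Reasoning:
Absolute semitone position = octave×12 + chromatic position
A#3: 3×12 + 10 = 46
B3: 3×12 + 11 = 47
Difference = 47 - 46 = 1
= 1 semitone


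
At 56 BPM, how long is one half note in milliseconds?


Step by step:
One quarter-note beat = 60000 / BPM = 60000 / 56 ms
Half note = 2 × quarter note
Duration = 2 × 60000 / 56 = 120000 / 56
= 2142.9 ms


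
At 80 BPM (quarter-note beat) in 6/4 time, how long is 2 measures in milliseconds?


Quarter-note beat duration = 60000 / 80 ms
Beats per measure (6/4) = 6
One measure = 6 × 60000 / 80 = 360000 / 80 ms
2 measures = 2 × 360000 / 80 = 720000 / 80
= 9000.0 ms


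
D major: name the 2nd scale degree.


Major scale pattern: W-W-H-W-W-W-H (2-2-1-2-2-2-1 semitones)
Starting from D:
  D + 2 semitones → E
  E + 2 semitones → F#
  F# + 1 semitone → G
  G + 2 semitones → A
  A + 2 semitones → B
  B + 2 semitones → C#
  C# + 1 semitone → D
Scale: D E F# G A B C#
Degree 2 = E


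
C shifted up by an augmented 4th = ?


augmented 4th: 4 letter names, 6 semitones
Letter: C + 3 → F
Pitch: C + 6 semitones, spelled as an F → F#
= F#


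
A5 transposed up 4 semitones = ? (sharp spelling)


Let's work it out.
A5: chromatic position 9 in octave 5 → absolute = 5×12 + 9 = 69
Transpose up 4: 69 + 4 = 73
73 = 6×12 + 1 → C# in octave 6
Result = C#6


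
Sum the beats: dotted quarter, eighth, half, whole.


Let's work it out.
Beat values:
  dotted quarter = 1.5 beats
  eighth = 0.5 beats
  half = 2 beats
  whole = 4 beats
Sum = 1.5 + 0.5 + 2 + 4
= 8 beats


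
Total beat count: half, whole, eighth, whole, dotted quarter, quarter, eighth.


Beat values:
  half = 2 beats
  whole = 4 beats
  eighth = 0.5 beats
  whole = 4 beats
  dotted quarter = 1.5 beats
  quarter = 1 beat
  eighth = 0.5 beats
Sum = 2 + 4 + 0.5 + 4 + 1.5 + 1 + 0.5
= 13.5 beats


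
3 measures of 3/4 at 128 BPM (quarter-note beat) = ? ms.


Solution.
Quarter-note beat duration = 60000 / 128 ms
Beats per measure (3/4) = 3
One measure = 3 × 60000 / 128 = 180000 / 128 ms
3 measures = 3 × 180000 / 128 = 540000 / 128
= 4218.8 ms


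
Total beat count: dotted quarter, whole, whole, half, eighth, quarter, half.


Step by step:
Beat values:
  dotted quarter = 1.5 beats
  whole = 4 beats
  whole = 4 beats
  half = 2 beats
  eighth = 0.5 beats
  quarter = 1 beat
  half = 2 beats
Sum = 1.5 + 4 + 4 + 2 + 0.5 + 1 + 2
= 15 beats


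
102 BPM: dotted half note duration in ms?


Solution.
One quarter-note beat = 60000 / BPM = 60000 / 102 ms
Dotted half note = 3 × quarter note
Duration = 3 × 60000 / 102 = 180000 / 102
= 1764.7 ms


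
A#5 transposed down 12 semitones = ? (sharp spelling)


Step by step:
A#5: chromatic position 10 in octave 5 → absolute = 5×12 + 10 = 70
Transpose down 12: 70 - 12 = 58
58 = 4×12 + 10 → A# in octave 4
Result = A#4


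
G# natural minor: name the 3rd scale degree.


Solution.
Natural minor scale pattern: W-H-W-W-H-W-W (2-1-2-2-1-2-2 semitones)
Starting from G#:
  G# + 2 semitones → A#
  A# + 1 semitone → B
  B + 2 semitones → C#
  C# + 2 semitones → D#
  D# + 1 semitone → E
  E + 2 semitones → F#
  F# + 2 semitones → G#
Scale: G# A# B C# D# E F#
Degree 3 = B


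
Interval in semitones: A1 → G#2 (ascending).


Absolute semitone position = octave×12 + chromatic position
A1: 1×12 + 9 = 21
G#2: 2×12 + 8 = 32
Difference = 32 - 21 = 11
= 11 semitones


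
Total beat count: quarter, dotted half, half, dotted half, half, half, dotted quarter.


Step by step:
Beat values:
  quarter = 1 beat
  dotted half = 3 beats
  half = 2 beats
  dotted half = 3 beats
  half = 2 beats
  half = 2 beats
  dotted quarter = 1.5 beats
Sum = 1 + 3 + 2 + 3 + 2 + 2 + 1.5
= 14.5 beats


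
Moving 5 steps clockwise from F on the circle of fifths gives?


Solution.
Each clockwise step on the circle of fifths moves up a perfect 5th
From F: F → C → G → D → A → E
= E


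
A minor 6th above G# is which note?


Step by step:
A 6th spans 6 letter names, so from G we land on E
A minor 6th = 8 semitones above G#
Spell E at that pitch: E
= E


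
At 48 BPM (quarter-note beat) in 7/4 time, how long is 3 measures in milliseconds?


Quarter-note beat duration = 60000 / 48 ms
Beats per measure (7/4) = 7
One measure = 7 × 60000 / 48 = 420000 / 48 ms
3 measures = 3 × 420000 / 48 = 1260000 / 48
= 26250.0 ms


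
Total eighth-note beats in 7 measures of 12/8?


Reasoning:
Time signature 12/8: the bottom number 8 means the eighth note gets one count
The top number 12 means 12 eighth-note beats per measure
Total = 12 × 7 measures
= 84 eighth-note beats


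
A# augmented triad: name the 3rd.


Working:
Augmented triad = root + major 3rd (4 semitones) + augmented 5th (8 semitones)
A triad on A# stacks thirds, so the chord tones use letter names A-C-E
Root: A#
Major 3rd above A#: C##
Augmented 5th above A#: E##
The 3rd = C##


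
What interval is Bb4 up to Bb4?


Letter names: B → B spans 1 letter name → a unison
Semitones: Bb4 → Bb4 = 0 half-steps
A unison of 0 semitones is a perfect unison
= perfect unison


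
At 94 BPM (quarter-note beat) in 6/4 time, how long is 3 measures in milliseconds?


Let's work it out.
Quarter-note beat duration = 60000 / 94 ms
Beats per measure (6/4) = 6
One measure = 6 × 60000 / 94 = 360000 / 94 ms
3 measures = 3 × 360000 / 94 = 1080000 / 94
= 11489.4 ms


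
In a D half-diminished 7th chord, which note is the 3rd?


Half-diminished 7th chord = root + minor 3rd + diminished 5th + minor 7th
Seventh chords stack in thirds, so the letter names are D-F-A-C
Root: D
Minor 3rd above D: F
Diminished 5th above D: Ab
Minor 7th above D: C
The 3rd = F


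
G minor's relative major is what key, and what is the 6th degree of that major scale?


Working:
The relative major shares the key signature and is a minor 3rd above the minor tonic
A minor 3rd above G is Bb
→ relative major of G minor is Bb major
Bb major scale: Bb C D Eb F G A
= Bb major; 6th degree = G


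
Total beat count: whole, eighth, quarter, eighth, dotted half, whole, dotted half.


Let's work it out.
Beat values:
  whole = 4 beats
  eighth = 0.5 beats
  quarter = 1 beat
  eighth = 0.5 beats
  dotted half = 3 beats
  whole = 4 beats
  dotted half = 3 beats
Sum = 4 + 0.5 + 1 + 0.5 + 3 + 4 + 3
= 16 beats
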